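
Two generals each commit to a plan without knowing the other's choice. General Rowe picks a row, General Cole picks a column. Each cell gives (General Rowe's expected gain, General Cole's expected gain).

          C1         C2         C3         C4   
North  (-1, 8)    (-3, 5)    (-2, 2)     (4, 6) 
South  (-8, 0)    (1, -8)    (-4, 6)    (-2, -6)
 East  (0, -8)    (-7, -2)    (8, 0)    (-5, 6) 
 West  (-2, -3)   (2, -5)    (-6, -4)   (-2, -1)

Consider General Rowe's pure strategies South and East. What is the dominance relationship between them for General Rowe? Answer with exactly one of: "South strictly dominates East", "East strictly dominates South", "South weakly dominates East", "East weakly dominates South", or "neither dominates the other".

Compare South to East across every action of General Cole: C1: -8<0, C2: 1>-7, C3: -4<8, C4: -2>-5.
South does better at C2, C4 but worse at C1, C3; neither strategy dominates the other.

neither dominates the other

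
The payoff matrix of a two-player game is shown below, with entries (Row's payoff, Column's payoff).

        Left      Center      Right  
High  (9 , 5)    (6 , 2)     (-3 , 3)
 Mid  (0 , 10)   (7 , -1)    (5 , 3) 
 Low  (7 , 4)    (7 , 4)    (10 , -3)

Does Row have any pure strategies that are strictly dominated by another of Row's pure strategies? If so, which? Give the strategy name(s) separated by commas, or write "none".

none

Nothing dominates High: Mid at Left (9>0); Low at Left (9>7).
Nothing dominates Mid: High at Center (7>6); Low at Center (7=7).
Nothing dominates Low: High at Center (7>6); Mid at Left (7>0).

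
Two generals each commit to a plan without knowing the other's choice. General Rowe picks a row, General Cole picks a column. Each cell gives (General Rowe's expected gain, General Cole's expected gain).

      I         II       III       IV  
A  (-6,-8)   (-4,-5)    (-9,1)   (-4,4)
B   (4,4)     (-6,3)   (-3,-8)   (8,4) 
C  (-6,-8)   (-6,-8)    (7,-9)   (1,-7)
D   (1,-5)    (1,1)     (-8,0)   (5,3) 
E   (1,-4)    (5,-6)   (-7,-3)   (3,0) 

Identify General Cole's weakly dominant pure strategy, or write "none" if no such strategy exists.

IV

IV vs I: A: 4>-8, B: 4=4, C: -7>-8, D: 3>-5, E: 0>-4.
IV vs II: A: 4>-5, B: 4>3, C: -7>-8, D: 3>1, E: 0>-6.
IV vs III: A: 4>1, B: 4>-8, C: -7>-9, D: 3>0, E: 0>-3.
IV is at least as good as every other strategy against every opponent action, so it is weakly dominant.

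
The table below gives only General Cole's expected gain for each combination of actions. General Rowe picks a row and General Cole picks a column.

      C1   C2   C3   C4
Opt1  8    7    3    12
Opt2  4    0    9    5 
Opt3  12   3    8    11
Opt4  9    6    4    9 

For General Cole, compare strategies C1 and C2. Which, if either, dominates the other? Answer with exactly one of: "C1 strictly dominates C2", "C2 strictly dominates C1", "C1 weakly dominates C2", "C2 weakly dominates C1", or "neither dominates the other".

C1 strictly dominates C2

C1's payoffs vs C2's, by General Rowe's action — Opt1: 8>7, Opt2: 4>0, Opt3: 12>3, Opt4: 9>6.
C1 gives a strictly higher payoff against every action of General Rowe, so C1 strictly dominates C2.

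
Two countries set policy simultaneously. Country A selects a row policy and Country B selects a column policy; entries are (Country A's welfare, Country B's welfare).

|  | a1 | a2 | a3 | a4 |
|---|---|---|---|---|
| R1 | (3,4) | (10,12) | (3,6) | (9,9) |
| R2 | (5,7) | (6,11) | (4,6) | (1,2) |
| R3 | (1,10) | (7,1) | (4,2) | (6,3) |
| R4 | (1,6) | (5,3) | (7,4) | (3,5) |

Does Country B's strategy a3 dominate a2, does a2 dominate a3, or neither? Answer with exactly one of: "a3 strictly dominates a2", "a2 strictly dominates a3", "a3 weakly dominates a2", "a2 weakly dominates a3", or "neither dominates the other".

neither dominates the other

a3's payoffs vs a2's, by Country A's action — R1: 6<12, R2: 6<11, R3: 2>1, R4: 4>3.
a3 does better at R3, R4 but worse at R1, R2; neither strategy dominates the other.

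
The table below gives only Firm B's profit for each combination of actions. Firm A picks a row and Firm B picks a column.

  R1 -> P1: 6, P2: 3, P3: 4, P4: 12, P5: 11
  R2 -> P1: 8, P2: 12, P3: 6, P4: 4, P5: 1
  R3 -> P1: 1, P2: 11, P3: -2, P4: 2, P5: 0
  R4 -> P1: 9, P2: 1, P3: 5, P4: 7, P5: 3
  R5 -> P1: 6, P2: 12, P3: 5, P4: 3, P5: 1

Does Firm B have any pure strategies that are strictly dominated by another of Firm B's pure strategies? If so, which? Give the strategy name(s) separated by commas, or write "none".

P3, P5

P1 is not dominated — it holds its own against P2 at R1 (6>3); P3 at R1 (6>4); P4 at R2 (8>4); P5 at R2 (8>1).
Nothing dominates P2: P1 at R2 (12>8); P3 at R2 (12>6); P4 at R2 (12>4); P5 at R2 (12>1).
P1 strictly dominates P3 — R1: 6>4, R2: 8>6, R3: 1>-2, R4: 9>5, R5: 6>5.
Nothing dominates P4: P1 at R1 (12>6); P2 at R1 (12>3); P3 at R1 (12>4); P5 at R1 (12>11).
P5 is strictly dominated by P4 (R1: 12>11, R2: 4>1, R3: 2>0, R4: 7>3, R5: 3>1).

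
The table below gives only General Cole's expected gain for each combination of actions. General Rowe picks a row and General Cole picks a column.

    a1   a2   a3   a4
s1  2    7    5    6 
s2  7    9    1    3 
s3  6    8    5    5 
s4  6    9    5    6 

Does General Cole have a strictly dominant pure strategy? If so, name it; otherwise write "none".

a2

a2 vs a1: s1: 7>2, s2: 9>7, s3: 8>6, s4: 9>6.
a2 vs a3: s1: 7>5, s2: 9>1, s3: 8>5, s4: 9>5.
a2 vs a4: s1: 7>6, s2: 9>3, s3: 8>5, s4: 9>6.
a2 strictly beats every other strategy against every opponent action, so it is strictly dominant.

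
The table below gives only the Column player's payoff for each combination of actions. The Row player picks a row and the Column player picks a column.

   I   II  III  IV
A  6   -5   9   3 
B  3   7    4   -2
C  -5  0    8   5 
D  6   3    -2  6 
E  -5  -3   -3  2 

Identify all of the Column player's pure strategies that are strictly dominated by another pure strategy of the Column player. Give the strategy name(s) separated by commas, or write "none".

I: no other strategy beats it everywhere (II at A (6>-5); III at D (6>-2); IV at A (6>3)).
Nothing dominates II: I at B (7>3); III at B (7>4); IV at B (7>-2).
III is not dominated — it holds its own against I at A (9>6); II at A (9>-5); IV at A (9>3).
IV is not dominated — it holds its own against I at C (5>-5); II at A (3>-5); III at D (6>-2).

none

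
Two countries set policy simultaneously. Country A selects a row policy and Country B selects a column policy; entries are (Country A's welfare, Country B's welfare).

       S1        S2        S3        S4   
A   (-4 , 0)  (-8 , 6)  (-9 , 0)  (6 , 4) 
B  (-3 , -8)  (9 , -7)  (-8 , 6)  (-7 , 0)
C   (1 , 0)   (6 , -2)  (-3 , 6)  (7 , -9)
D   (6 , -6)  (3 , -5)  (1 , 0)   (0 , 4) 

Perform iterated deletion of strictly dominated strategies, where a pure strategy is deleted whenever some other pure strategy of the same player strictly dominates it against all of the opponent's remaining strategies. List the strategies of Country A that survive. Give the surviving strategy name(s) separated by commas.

Country A's strategy A is strictly dominated by C (S1: 1>-4, S2: 6>-8, S3: -3>-9, S4: 7>6) and is removed.
Column S1 is eliminated: S3 beats it against every remaining row (B: 6>-8, C: 6>0, D: 0>-6).
For Country B, S3 strictly dominates S2 on the remaining rows (B: 6>-7, C: 6>-2, D: 0>-5); eliminate S2.
For Country A, C strictly dominates B on the remaining columns (S3: -3>-8, S4: 7>-7); eliminate B.
Among the remaining strategies, none is strictly dominated by another pure strategy of the same player, so the elimination stops.
Surviving strategies — Country A: {C, D}; Country B: {S3, S4}.

C, D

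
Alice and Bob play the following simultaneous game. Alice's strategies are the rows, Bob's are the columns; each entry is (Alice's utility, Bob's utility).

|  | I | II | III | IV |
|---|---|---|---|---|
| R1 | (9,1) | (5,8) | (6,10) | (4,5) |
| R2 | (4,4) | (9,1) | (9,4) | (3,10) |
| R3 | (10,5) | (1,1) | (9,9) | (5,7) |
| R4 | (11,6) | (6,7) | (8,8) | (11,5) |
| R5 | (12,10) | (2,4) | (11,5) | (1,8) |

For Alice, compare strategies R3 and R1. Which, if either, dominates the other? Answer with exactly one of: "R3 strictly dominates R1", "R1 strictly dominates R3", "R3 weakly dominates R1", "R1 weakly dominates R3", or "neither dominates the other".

Compare R3 to R1 across every action of Bob: I: 10>9, II: 1<5, III: 9>6, IV: 5>4.
R3 does better at I, III, IV but worse at II; neither strategy dominates the other.

neither dominates the other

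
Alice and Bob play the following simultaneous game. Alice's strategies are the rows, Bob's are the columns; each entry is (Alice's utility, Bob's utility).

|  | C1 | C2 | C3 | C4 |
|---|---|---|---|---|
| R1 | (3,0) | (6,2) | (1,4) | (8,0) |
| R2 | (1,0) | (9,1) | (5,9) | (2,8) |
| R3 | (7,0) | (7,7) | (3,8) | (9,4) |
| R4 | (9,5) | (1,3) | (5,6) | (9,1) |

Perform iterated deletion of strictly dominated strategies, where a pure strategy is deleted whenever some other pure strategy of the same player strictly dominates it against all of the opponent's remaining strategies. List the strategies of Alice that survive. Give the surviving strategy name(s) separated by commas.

R2, R4

Row R1 is eliminated: R3 beats it against every remaining column (C1: 7>3, C2: 7>6, C3: 3>1, C4: 9>8).
Column C1 is eliminated: C3 beats it against every remaining row (R2: 9>0, R3: 8>0, R4: 6>5).
Column C2 is eliminated: C3 beats it against every remaining row (R2: 9>1, R3: 8>7, R4: 6>3).
Bob's strategy C4 is strictly dominated by C3 (R2: 9>8, R3: 8>4, R4: 6>1) and is removed.
Row R3 is eliminated: R2 beats it against every remaining column (C3: 5>3).
Among the remaining strategies, none is strictly dominated by another pure strategy of the same player, so the elimination stops.
Surviving strategies — Alice: {R2, R4}; Bob: {C3}.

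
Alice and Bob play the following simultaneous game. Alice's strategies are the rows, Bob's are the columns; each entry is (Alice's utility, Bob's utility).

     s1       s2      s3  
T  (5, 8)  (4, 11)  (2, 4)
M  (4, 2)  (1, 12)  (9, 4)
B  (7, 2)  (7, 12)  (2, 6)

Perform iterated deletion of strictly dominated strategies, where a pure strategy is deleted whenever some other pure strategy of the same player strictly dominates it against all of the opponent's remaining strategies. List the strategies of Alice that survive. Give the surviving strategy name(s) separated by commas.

B

Column s1 is eliminated: s2 beats it against every remaining row (T: 11>8, M: 12>2, B: 12>2).
Column s3 is eliminated: s2 beats it against every remaining row (T: 11>4, M: 12>4, B: 12>6).
Row T is eliminated: B beats it against every remaining column (s2: 7>4).
Alice's strategy M is strictly dominated by B (s2: 7>1) and is removed.
Among the remaining strategies, none is strictly dominated by another pure strategy of the same player, so the elimination stops.
Surviving strategies — Alice: {B}; Bob: {s2}.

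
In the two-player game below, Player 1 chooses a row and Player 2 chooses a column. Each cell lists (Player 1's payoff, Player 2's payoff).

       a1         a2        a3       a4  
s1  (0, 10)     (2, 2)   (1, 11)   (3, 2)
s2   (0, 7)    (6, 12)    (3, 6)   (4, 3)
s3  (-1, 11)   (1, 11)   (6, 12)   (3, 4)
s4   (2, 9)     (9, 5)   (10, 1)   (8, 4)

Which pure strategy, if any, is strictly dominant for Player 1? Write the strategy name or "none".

s4 vs s1: a1: 2>0, a2: 9>2, a3: 10>1, a4: 8>3.
s4 vs s2: a1: 2>0, a2: 9>6, a3: 10>3, a4: 8>4.
s4 vs s3: a1: 2>-1, a2: 9>1, a3: 10>6, a4: 8>3.
s4 strictly beats every other strategy against every opponent action, so it is strictly dominant.

s4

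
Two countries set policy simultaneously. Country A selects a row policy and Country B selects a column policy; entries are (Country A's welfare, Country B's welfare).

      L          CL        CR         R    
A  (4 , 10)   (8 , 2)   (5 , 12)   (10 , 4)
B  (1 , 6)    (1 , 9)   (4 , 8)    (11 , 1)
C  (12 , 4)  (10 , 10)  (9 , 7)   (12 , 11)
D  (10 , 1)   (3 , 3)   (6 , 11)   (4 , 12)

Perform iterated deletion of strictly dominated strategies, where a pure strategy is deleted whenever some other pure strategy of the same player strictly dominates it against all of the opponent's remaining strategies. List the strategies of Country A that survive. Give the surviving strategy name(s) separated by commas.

C

Row A is eliminated: C beats it against every remaining column (L: 12>4, CL: 10>8, CR: 9>5, R: 12>10).
Country A's strategy B is strictly dominated by C (L: 12>1, CL: 10>1, CR: 9>4, R: 12>11) and is removed.
Row D is eliminated: C beats it against every remaining column (L: 12>10, CL: 10>3, CR: 9>6, R: 12>4).
Column L is eliminated: CL beats it against every remaining row (C: 10>4).
Column CL is eliminated: R beats it against every remaining row (C: 11>10).
Country B's strategy CR is strictly dominated by R (C: 11>7) and is removed.
Among the remaining strategies, none is strictly dominated by another pure strategy of the same player, so the elimination stops.
Surviving strategies — Country A: {C}; Country B: {R}.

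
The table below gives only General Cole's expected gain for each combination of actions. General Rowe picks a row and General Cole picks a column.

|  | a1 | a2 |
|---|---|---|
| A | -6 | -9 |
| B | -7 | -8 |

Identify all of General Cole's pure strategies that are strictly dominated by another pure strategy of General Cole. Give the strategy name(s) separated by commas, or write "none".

a2

a1: no other strategy beats it everywhere (a2 at A (-6>-9)).
a2 is strictly dominated by a1 (A: -6>-9, B: -7>-8).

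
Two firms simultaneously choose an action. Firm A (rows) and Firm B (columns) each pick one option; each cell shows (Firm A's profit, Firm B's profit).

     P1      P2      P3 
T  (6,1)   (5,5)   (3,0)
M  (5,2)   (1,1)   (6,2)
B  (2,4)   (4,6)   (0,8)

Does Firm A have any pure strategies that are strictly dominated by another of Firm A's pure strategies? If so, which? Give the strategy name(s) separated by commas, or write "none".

B

T: no other strategy beats it everywhere (M at P1 (6>5); B at P1 (6>2)).
M: no other strategy beats it everywhere (T at P3 (6>3); B at P1 (5>2)).
T strictly dominates B — P1: 6>2, P2: 5>4, P3: 3>0.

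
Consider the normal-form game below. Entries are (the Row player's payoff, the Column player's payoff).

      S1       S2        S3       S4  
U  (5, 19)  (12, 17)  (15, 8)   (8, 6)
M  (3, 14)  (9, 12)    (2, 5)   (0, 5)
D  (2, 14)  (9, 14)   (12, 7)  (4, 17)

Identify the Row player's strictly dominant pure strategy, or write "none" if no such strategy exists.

U

U vs M: S1: 5>3, S2: 12>9, S3: 15>2, S4: 8>0.
U vs D: S1: 5>2, S2: 12>9, S3: 15>12, S4: 8>4.
U strictly beats every other strategy against every opponent action, so it is strictly dominant.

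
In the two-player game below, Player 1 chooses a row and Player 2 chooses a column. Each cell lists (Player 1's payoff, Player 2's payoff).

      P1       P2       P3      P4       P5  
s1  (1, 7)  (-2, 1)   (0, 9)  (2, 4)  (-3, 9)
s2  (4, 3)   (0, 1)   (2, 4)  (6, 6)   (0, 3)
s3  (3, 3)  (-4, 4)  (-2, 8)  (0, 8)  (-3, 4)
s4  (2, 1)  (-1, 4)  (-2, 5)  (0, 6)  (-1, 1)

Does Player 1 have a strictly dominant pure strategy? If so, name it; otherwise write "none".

s2 vs s1: P1: 4>1, P2: 0>-2, P3: 2>0, P4: 6>2, P5: 0>-3.
s2 vs s3: P1: 4>3, P2: 0>-4, P3: 2>-2, P4: 6>0, P5: 0>-3.
s2 vs s4: P1: 4>2, P2: 0>-1, P3: 2>-2, P4: 6>0, P5: 0>-1.
s2 strictly beats every other strategy against every opponent action, so it is strictly dominant.

s2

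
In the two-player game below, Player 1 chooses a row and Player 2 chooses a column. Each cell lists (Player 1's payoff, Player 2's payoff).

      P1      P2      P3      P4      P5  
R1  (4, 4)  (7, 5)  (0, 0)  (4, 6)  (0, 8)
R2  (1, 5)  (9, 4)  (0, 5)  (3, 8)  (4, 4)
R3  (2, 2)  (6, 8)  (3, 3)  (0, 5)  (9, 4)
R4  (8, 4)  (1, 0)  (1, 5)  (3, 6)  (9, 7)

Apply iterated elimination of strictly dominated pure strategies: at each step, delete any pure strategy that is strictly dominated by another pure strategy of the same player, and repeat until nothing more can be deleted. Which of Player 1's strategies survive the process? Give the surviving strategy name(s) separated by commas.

Column P1 is eliminated: P4 beats it against every remaining row (R1: 6>4, R2: 8>5, R3: 5>2, R4: 6>4).
For Player 2, P4 strictly dominates P3 on the remaining rows (R1: 6>0, R2: 8>5, R3: 5>3, R4: 6>5); eliminate P3.
Among the remaining strategies, none is strictly dominated by another pure strategy of the same player, so the elimination stops.
Surviving strategies — Player 1: {R1, R2, R3, R4}; Player 2: {P2, P4, P5}.

R1, R2, R3, R4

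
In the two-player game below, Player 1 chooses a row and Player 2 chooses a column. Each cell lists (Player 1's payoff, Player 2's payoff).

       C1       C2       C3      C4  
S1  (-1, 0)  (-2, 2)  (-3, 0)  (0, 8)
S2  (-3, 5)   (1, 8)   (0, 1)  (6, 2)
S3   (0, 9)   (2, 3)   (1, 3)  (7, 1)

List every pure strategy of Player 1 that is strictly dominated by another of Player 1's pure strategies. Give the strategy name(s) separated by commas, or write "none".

S3 strictly dominates S1 — C1: 0>-1, C2: 2>-2, C3: 1>-3, C4: 7>0.
S3 strictly dominates S2 — C1: 0>-3, C2: 2>1, C3: 1>0, C4: 7>6.
Nothing dominates S3: S1 at C1 (0>-1); S2 at C1 (0>-3).

S1, S2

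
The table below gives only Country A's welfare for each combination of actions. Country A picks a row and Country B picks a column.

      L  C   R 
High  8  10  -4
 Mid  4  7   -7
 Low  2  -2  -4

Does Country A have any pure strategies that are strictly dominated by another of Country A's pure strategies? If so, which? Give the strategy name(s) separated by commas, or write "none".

Mid

Nothing dominates High: Mid at L (8>4); Low at L (8>2).
Mid: dominated, since High does at least as well everywhere (L: 8>4, C: 10>7, R: -4>-7).
Low is not dominated — it holds its own against High at R (-4=-4); Mid at R (-4>-7).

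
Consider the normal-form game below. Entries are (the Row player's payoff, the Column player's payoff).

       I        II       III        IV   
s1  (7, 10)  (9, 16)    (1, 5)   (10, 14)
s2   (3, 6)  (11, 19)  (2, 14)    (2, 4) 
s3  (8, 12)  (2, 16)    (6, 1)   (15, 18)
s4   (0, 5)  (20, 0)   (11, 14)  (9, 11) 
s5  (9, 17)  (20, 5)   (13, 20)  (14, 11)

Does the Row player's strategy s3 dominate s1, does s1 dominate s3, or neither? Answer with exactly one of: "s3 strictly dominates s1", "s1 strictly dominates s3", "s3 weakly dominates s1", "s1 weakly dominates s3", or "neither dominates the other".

Compare s3 to s1 across each opponent action: I: 8>7, II: 2<9, III: 6>1, IV: 15>10.
s3 does better at I, III, IV but worse at II; neither strategy dominates the other.

neither dominates the other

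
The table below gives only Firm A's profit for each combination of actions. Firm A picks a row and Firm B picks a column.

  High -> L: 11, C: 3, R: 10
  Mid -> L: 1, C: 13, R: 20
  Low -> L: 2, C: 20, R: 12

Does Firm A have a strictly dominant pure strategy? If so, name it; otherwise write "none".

High fails to dominate Mid at C (3<13).
Mid fails to dominate High at L (1<11).
Low fails to dominate High at L (2<11).
No single strategy dominates all the others.

none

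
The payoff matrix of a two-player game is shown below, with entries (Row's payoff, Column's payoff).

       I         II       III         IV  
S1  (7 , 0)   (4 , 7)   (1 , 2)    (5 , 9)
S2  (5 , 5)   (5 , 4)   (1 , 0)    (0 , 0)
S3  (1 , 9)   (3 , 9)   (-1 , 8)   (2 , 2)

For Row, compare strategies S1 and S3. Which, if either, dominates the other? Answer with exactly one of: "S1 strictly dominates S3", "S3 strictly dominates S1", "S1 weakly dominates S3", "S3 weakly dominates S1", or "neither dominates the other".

Compare S1 to S3 across every action of Column: I: 7>1, II: 4>3, III: 1>-1, IV: 5>2.
Every comparison favours S1, so S1 strictly dominates S3.

S1 strictly dominates S3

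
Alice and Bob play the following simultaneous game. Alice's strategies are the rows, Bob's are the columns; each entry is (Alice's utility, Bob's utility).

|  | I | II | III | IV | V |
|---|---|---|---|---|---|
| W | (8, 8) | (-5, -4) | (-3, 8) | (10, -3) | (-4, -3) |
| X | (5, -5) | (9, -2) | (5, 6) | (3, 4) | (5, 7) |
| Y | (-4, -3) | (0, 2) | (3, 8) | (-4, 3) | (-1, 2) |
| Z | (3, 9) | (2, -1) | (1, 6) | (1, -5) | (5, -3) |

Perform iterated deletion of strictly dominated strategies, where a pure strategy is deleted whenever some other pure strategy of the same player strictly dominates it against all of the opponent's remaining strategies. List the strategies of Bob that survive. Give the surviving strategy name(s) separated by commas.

I, III, V

Row Y is eliminated: X beats it against every remaining column (I: 5>-4, II: 9>0, III: 5>3, IV: 3>-4, V: 5>-1).
Bob's strategy II is strictly dominated by III (W: 8>-4, X: 6>-2, Z: 6>-1) and is removed.
Column IV is eliminated: III beats it against every remaining row (W: 8>-3, X: 6>4, Z: 6>-5).
Among the remaining strategies, none is strictly dominated by another pure strategy of the same player, so the elimination stops.
Surviving strategies — Alice: {W, X, Z}; Bob: {I, III, V}.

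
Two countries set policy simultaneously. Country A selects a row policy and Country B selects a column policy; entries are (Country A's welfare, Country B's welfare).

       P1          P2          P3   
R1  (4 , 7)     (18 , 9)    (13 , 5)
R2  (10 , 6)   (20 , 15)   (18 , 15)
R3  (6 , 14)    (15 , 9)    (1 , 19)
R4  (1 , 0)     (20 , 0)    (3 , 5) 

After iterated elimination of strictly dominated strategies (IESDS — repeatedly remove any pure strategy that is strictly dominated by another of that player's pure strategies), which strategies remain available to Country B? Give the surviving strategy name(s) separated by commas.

Country A's strategy R1 is strictly dominated by R2 (P1: 10>4, P2: 20>18, P3: 18>13) and is removed.
For Country A, R2 strictly dominates R3 on the remaining columns (P1: 10>6, P2: 20>15, P3: 18>1); eliminate R3.
Country B's strategy P1 is strictly dominated by P3 (R2: 15>6, R4: 5>0) and is removed.
Among the remaining strategies, none is strictly dominated by another pure strategy of the same player, so the elimination stops.
Surviving strategies — Country A: {R2, R4}; Country B: {P2, P3}.

P2, P3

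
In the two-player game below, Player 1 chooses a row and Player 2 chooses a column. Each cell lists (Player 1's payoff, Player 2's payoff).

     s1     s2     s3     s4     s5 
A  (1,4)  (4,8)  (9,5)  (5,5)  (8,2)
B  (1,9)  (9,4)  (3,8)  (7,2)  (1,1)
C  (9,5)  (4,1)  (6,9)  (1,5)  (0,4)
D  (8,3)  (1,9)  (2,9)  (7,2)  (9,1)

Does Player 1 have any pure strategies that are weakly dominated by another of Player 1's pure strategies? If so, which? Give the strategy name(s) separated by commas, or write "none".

none

Nothing dominates A: B at s3 (9>3); C at s3 (9>6); D at s2 (4>1).
B is not dominated — it holds its own against A at s2 (9>4); C at s2 (9>4); D at s2 (9>1).
C: no other strategy beats it everywhere (A at s1 (9>1); B at s1 (9>1); D at s1 (9>8)).
D: no other strategy beats it everywhere (A at s1 (8>1); B at s1 (8>1); C at s4 (7>1)).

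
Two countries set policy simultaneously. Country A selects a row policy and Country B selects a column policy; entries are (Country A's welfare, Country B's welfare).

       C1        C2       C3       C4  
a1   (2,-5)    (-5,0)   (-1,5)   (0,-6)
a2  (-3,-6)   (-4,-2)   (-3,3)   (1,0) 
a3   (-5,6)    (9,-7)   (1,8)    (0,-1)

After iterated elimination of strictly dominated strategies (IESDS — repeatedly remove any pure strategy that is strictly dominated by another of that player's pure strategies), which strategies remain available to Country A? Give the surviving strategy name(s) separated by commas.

For Country B, C3 strictly dominates C1 on the remaining rows (a1: 5>-5, a2: 3>-6, a3: 8>6); eliminate C1.
Country B's strategy C2 is strictly dominated by C3 (a1: 5>0, a2: 3>-2, a3: 8>-7) and is removed.
For Country B, C3 strictly dominates C4 on the remaining rows (a1: 5>-6, a2: 3>0, a3: 8>-1); eliminate C4.
For Country A, a3 strictly dominates a1 on the remaining columns (C3: 1>-1); eliminate a1.
Country A's strategy a2 is strictly dominated by a3 (C3: 1>-3) and is removed.
Among the remaining strategies, none is strictly dominated by another pure strategy of the same player, so the elimination stops.
Surviving strategies — Country A: {a3}; Country B: {C3}.

a3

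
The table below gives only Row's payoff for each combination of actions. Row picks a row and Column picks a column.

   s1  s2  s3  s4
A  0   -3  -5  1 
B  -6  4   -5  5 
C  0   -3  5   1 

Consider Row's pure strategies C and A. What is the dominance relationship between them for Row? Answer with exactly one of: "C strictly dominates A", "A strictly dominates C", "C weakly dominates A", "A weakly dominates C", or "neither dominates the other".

C weakly dominates A

C's payoffs vs A's, by Column's action — s1: 0=0, s2: -3=-3, s3: 5>-5, s4: 1=1.
C is at least as good everywhere and strictly better somewhere (tied only at s1, s2, s4), so C weakly but not strictly dominates A.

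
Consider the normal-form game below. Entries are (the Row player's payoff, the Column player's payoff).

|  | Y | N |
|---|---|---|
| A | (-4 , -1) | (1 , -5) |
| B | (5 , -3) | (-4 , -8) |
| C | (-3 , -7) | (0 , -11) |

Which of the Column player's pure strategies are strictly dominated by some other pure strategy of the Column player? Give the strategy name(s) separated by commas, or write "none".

Y is not dominated — it holds its own against N at A (-1>-5).
Y strictly dominates N — A: -1>-5, B: -3>-8, C: -7>-11.

N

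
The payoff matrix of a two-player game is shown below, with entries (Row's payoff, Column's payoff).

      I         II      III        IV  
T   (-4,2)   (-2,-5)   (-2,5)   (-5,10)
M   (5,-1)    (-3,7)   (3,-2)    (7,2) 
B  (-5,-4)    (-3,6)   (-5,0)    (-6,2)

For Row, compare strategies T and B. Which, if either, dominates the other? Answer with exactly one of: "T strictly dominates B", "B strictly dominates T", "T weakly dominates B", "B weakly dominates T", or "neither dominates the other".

T strictly dominates B

T's payoffs vs B's, by Column's action — I: -4>-5, II: -2>-3, III: -2>-5, IV: -5>-6.
T gives a strictly higher payoff against every action of Column, so T strictly dominates B.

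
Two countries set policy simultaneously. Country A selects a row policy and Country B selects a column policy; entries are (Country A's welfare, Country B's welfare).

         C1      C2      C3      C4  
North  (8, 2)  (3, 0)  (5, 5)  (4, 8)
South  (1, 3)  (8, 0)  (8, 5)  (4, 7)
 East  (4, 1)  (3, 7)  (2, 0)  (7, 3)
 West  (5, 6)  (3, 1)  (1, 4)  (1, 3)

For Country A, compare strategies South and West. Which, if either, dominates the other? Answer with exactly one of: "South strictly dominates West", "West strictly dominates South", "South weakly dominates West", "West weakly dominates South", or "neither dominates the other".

South's payoffs vs West's, by Country B's action — C1: 1<5, C2: 8>3, C3: 8>1, C4: 4>1.
South does better at C2, C3, C4 but worse at C1; neither strategy dominates the other.

neither dominates the other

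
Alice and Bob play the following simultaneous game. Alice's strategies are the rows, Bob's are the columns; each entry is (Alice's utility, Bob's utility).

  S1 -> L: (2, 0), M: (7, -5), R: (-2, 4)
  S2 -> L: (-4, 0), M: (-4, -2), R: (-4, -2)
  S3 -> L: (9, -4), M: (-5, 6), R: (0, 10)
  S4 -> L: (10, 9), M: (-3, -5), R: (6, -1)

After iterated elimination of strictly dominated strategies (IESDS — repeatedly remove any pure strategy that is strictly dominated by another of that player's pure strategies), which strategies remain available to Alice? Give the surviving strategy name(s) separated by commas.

For Alice, S1 strictly dominates S2 on the remaining columns (L: 2>-4, M: 7>-4, R: -2>-4); eliminate S2.
Row S3 is eliminated: S4 beats it against every remaining column (L: 10>9, M: -3>-5, R: 6>0).
For Bob, L strictly dominates M on the remaining rows (S1: 0>-5, S4: 9>-5); eliminate M.
Alice's strategy S1 is strictly dominated by S4 (L: 10>2, R: 6>-2) and is removed.
Column R is eliminated: L beats it against every remaining row (S4: 9>-1).
Among the remaining strategies, none is strictly dominated by another pure strategy of the same player, so the elimination stops.
Surviving strategies — Alice: {S4}; Bob: {L}.

S4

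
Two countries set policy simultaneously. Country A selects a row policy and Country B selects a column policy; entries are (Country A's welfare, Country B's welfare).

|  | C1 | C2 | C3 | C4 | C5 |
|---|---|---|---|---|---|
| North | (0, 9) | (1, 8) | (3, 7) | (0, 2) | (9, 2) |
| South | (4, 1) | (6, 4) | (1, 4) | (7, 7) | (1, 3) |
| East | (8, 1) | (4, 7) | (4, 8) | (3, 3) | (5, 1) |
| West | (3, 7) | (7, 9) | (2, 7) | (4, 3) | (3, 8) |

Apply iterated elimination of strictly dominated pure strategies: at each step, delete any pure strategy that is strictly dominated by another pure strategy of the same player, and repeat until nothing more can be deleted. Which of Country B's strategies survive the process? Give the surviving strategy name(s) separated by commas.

Column C5 is eliminated: C2 beats it against every remaining row (North: 8>2, South: 4>3, East: 7>1, West: 9>8).
Row North is eliminated: East beats it against every remaining column (C1: 8>0, C2: 4>1, C3: 4>3, C4: 3>0).
Column C1 is eliminated: C2 beats it against every remaining row (South: 4>1, East: 7>1, West: 9>7).
Among the remaining strategies, none is strictly dominated by another pure strategy of the same player, so the elimination stops.
Surviving strategies — Country A: {South, East, West}; Country B: {C2, C3, C4}.

C2, C3, C4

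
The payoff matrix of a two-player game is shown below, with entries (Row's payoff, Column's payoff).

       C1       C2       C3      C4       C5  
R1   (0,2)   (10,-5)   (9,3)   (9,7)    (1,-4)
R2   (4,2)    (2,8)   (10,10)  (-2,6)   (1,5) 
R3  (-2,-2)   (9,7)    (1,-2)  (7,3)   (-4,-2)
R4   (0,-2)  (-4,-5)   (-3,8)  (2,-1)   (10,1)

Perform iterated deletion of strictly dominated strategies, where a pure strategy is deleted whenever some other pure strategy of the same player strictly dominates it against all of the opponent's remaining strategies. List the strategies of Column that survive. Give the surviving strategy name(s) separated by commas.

C3, C4

For Row, R1 strictly dominates R3 on the remaining columns (C1: 0>-2, C2: 10>9, C3: 9>1, C4: 9>7, C5: 1>-4); eliminate R3.
Column's strategy C1 is strictly dominated by C3 (R1: 3>2, R2: 10>2, R4: 8>-2) and is removed.
Column C2 is eliminated: C3 beats it against every remaining row (R1: 3>-5, R2: 10>8, R4: 8>-5).
Column's strategy C5 is strictly dominated by C3 (R1: 3>-4, R2: 10>5, R4: 8>1) and is removed.
For Row, R1 strictly dominates R4 on the remaining columns (C3: 9>-3, C4: 9>2); eliminate R4.
Among the remaining strategies, none is strictly dominated by another pure strategy of the same player, so the elimination stops.
Surviving strategies — Row: {R1, R2}; Column: {C3, C4}.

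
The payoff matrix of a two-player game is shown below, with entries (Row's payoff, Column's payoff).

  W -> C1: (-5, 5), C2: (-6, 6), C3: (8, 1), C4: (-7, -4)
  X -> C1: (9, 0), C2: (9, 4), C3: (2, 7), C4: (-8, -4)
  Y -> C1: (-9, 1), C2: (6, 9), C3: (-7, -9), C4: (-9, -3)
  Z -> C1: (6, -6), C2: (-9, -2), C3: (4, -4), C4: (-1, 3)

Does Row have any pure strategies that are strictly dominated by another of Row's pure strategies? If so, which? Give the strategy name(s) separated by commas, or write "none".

W: no other strategy beats it everywhere (X at C3 (8>2); Y at C1 (-5>-9); Z at C2 (-6>-9)).
X: no other strategy beats it everywhere (W at C1 (9>-5); Y at C1 (9>-9); Z at C1 (9>6)).
Y: dominated, since X does at least as well everywhere (C1: 9>-9, C2: 9>6, C3: 2>-7, C4: -8>-9).
Z is not dominated — it holds its own against W at C1 (6>-5); X at C3 (4>2); Y at C1 (6>-9).

Y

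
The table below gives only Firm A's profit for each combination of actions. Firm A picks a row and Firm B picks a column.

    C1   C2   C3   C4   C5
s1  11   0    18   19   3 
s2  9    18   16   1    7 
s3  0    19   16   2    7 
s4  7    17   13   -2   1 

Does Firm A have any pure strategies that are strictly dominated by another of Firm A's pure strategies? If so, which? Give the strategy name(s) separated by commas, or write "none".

s4

Nothing dominates s1: s2 at C1 (11>9); s3 at C1 (11>0); s4 at C1 (11>7).
s2 is not dominated — it holds its own against s1 at C2 (18>0); s3 at C1 (9>0); s4 at C1 (9>7).
Nothing dominates s3: s1 at C2 (19>0); s2 at C2 (19>18); s4 at C2 (19>17).
s2 strictly dominates s4 — C1: 9>7, C2: 18>17, C3: 16>13, C4: 1>-2, C5: 7>1.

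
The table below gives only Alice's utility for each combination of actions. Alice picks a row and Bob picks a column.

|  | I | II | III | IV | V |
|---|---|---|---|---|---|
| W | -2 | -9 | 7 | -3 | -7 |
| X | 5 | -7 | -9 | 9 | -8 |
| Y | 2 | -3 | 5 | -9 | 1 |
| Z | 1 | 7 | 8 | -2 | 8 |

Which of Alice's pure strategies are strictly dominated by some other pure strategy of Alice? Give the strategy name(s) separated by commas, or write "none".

W is strictly dominated by Z (I: 1>-2, II: 7>-9, III: 8>7, IV: -2>-3, V: 8>-7).
X: no other strategy beats it everywhere (W at I (5>-2); Y at I (5>2); Z at I (5>1)).
Nothing dominates Y: W at I (2>-2); X at II (-3>-7); Z at I (2>1).
Z is not dominated — it holds its own against W at I (1>-2); X at II (7>-7); Y at II (7>-3).

W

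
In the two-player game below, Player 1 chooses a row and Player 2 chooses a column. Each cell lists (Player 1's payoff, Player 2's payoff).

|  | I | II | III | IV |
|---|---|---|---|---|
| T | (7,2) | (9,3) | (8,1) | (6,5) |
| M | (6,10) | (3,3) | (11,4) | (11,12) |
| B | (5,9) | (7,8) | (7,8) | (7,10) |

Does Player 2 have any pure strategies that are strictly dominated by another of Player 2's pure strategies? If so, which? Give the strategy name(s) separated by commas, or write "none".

I, II, III

I: dominated, since IV does at least as well everywhere (T: 5>2, M: 12>10, B: 10>9).
II: dominated, since IV does at least as well everywhere (T: 5>3, M: 12>3, B: 10>8).
III: dominated, since I does at least as well everywhere (T: 2>1, M: 10>4, B: 9>8).
IV: no other strategy beats it everywhere (I at T (5>2); II at T (5>3); III at T (5>1)).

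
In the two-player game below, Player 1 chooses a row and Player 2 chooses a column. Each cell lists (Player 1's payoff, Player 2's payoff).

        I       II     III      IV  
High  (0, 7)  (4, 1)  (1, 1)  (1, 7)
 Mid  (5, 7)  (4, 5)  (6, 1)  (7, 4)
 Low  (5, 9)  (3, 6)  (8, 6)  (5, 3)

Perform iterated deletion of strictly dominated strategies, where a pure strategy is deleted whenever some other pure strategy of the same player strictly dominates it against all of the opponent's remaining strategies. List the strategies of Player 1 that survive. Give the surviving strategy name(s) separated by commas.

For Player 2, I strictly dominates II on the remaining rows (High: 7>1, Mid: 7>5, Low: 9>6); eliminate II.
Player 1's strategy High is strictly dominated by Mid (I: 5>0, III: 6>1, IV: 7>1) and is removed.
Player 2's strategy III is strictly dominated by I (Mid: 7>1, Low: 9>6) and is removed.
Player 2's strategy IV is strictly dominated by I (Mid: 7>4, Low: 9>3) and is removed.
Among the remaining strategies, none is strictly dominated by another pure strategy of the same player, so the elimination stops.
Surviving strategies — Player 1: {Mid, Low}; Player 2: {I}.

Mid, Low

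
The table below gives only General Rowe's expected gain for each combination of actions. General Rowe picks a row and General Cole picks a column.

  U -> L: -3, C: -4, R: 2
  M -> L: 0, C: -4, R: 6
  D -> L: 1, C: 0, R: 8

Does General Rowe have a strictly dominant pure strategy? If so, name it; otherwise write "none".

D

D vs U: L: 1>-3, C: 0>-4, R: 8>2.
D vs M: L: 1>0, C: 0>-4, R: 8>6.
D strictly beats every other strategy against every opponent action, so it is strictly dominant.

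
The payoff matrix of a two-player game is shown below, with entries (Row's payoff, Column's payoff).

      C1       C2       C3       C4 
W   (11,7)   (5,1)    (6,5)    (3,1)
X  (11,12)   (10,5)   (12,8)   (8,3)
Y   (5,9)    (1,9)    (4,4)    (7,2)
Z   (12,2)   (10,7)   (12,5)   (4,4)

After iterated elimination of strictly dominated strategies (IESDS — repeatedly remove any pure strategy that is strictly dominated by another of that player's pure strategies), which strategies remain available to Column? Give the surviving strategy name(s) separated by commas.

Row's strategy W is strictly dominated by Z (C1: 12>11, C2: 10>5, C3: 12>6, C4: 4>3) and is removed.
Row Y is eliminated: X beats it against every remaining column (C1: 11>5, C2: 10>1, C3: 12>4, C4: 8>7).
Column's strategy C4 is strictly dominated by C2 (X: 5>3, Z: 7>4) and is removed.
Among the remaining strategies, none is strictly dominated by another pure strategy of the same player, so the elimination stops.
Surviving strategies — Row: {X, Z}; Column: {C1, C2, C3}.

C1, C2, C3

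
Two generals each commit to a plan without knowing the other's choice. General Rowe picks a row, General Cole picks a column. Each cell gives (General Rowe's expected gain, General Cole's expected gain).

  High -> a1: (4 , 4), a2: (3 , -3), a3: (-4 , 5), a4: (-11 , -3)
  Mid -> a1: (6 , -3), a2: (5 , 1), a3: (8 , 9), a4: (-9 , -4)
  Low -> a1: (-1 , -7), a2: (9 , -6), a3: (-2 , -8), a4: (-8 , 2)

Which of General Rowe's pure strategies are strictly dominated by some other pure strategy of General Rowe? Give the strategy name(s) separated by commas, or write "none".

Mid strictly dominates High — a1: 6>4, a2: 5>3, a3: 8>-4, a4: -9>-11.
Nothing dominates Mid: High at a1 (6>4); Low at a1 (6>-1).
Nothing dominates Low: High at a2 (9>3); Mid at a2 (9>5).

High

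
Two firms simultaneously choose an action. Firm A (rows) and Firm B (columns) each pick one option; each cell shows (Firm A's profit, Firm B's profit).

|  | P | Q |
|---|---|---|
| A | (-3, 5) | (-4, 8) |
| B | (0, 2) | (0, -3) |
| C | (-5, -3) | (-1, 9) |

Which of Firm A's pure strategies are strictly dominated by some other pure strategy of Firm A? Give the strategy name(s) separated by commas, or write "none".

A: dominated, since B does at least as well everywhere (P: 0>-3, Q: 0>-4).
Nothing dominates B: A at P (0>-3); C at P (0>-5).
C is strictly dominated by B (P: 0>-5, Q: 0>-1).

A, C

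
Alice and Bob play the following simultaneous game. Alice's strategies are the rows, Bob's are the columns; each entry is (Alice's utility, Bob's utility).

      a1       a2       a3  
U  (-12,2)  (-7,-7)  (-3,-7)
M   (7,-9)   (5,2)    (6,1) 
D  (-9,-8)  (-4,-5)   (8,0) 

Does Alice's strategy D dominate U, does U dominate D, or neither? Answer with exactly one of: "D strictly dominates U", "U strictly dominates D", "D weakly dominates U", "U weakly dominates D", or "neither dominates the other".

D strictly dominates U

D's payoffs vs U's, by Bob's action — a1: -9>-12, a2: -4>-7, a3: 8>-3.
D gives a strictly higher payoff against each opponent action, so D strictly dominates U.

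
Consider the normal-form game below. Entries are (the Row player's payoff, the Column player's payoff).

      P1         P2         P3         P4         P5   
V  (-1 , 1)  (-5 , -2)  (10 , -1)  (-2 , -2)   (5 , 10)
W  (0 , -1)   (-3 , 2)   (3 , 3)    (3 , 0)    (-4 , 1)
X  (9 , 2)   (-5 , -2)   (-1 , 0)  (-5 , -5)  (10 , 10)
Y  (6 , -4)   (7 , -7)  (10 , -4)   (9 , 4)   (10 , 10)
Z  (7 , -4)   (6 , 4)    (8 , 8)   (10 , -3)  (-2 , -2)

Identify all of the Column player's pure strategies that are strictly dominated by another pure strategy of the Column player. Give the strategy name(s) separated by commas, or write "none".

P1, P2, P4

P1 is strictly dominated by P5 (V: 10>1, W: 1>-1, X: 10>2, Y: 10>-4, Z: -2>-4).
P3 strictly dominates P2 — V: -1>-2, W: 3>2, X: 0>-2, Y: -4>-7, Z: 8>4.
P3: no other strategy beats it everywhere (P1 at W (3>-1); P2 at V (-1>-2); P4 at V (-1>-2); P5 at W (3>1)).
P5 strictly dominates P4 — V: 10>-2, W: 1>0, X: 10>-5, Y: 10>4, Z: -2>-3.
Nothing dominates P5: P1 at V (10>1); P2 at V (10>-2); P3 at V (10>-1); P4 at V (10>-2).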